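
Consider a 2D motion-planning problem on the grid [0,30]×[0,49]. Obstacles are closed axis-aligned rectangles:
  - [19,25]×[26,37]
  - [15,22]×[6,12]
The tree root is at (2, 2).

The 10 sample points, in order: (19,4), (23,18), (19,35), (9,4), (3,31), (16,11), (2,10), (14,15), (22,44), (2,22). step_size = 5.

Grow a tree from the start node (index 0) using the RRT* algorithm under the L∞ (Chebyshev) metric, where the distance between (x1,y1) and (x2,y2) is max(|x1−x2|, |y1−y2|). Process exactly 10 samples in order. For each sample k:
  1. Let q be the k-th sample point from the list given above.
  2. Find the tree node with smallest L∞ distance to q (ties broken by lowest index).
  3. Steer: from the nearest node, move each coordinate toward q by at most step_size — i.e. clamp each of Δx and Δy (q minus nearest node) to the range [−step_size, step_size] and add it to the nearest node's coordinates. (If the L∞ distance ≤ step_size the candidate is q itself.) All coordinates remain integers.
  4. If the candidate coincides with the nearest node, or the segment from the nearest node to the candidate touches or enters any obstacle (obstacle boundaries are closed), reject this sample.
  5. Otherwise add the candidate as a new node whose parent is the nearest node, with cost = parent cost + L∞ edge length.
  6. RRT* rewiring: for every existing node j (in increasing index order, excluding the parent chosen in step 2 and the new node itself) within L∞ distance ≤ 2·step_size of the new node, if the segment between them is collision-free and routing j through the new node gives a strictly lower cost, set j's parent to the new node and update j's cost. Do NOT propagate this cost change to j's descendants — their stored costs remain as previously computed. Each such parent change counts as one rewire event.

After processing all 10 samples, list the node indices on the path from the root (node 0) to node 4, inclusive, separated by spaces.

1. q=(19,4) nearest=0 d=17 new=(7,4) → add node 1 parent=0 cost=5
2. q=(23,18) nearest=1 d=16 new=(12,9) → add node 2 parent=1 cost=10
3. q=(19,35) nearest=2 d=26 new=(17,14) → blocked by [15,22]×[6,12], reject
4. q=(9,4) nearest=1 d=2 new=(9,4) → add node 3 parent=1 cost=7
5. q=(3,31) nearest=2 d=22 new=(7,14) → add node 4 parent=2 cost=15
6. q=(16,11) nearest=2 d=4 new=(16,11) → blocked by [15,22]×[6,12], reject
7. q=(2,10) nearest=4 d=5 new=(2,10) → add node 5 parent=4 cost=20
8. q=(14,15) nearest=2 d=6 new=(14,14) → add node 6 parent=2 cost=15
9. q=(22,44) nearest=4 d=30 new=(12,19) → add node 7 parent=4 cost=20
10. q=(2,22) nearest=4 d=8 new=(2,19) → add node 8 parent=4 cost=20

Path: 0 1 2 4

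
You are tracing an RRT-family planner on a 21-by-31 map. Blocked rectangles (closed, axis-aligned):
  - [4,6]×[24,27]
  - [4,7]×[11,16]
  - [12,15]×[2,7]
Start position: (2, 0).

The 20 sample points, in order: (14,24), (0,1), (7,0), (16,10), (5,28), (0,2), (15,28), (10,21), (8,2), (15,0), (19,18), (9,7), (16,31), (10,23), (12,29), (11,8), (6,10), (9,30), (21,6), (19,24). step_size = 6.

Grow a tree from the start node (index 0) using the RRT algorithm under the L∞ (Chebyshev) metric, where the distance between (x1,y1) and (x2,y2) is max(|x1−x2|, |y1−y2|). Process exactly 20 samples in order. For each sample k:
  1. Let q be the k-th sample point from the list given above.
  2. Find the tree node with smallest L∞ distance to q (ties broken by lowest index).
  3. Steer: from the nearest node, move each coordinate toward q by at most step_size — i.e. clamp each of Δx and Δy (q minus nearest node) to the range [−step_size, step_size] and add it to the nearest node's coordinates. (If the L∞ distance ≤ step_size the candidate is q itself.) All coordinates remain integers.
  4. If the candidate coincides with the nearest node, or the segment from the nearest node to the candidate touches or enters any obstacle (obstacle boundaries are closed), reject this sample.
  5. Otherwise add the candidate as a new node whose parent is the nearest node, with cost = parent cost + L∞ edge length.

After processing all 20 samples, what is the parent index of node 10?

1. q=(14,24) nearest=0 d=24 new=(8,6) → add node 1 parent=0 cost=6
2. q=(0,1) nearest=0 d=2 new=(0,1) → add node 2 parent=0 cost=2
3. q=(7,0) nearest=0 d=5 new=(7,0) → add node 3 parent=0 cost=5
4. q=(16,10) nearest=1 d=8 new=(14,10) → add node 4 parent=1 cost=12
5. q=(5,28) nearest=4 d=18 new=(8,16) → add node 5 parent=4 cost=18
6. q=(0,2) nearest=2 d=1 new=(0,2) → add node 6 parent=2 cost=3
7. q=(15,28) nearest=5 d=12 new=(14,22) → add node 7 parent=5 cost=24
8. q=(10,21) nearest=7 d=4 new=(10,21) → add node 8 parent=7 cost=28
9. q=(8,2) nearest=3 d=2 new=(8,2) → add node 9 parent=3 cost=7
10. q=(15,0) nearest=1 d=7 new=(14,0) → blocked by [12,15]×[2,7], reject
11. q=(19,18) nearest=7 d=5 new=(19,18) → add node 10 parent=7 cost=29
12. q=(9,7) nearest=1 d=1 new=(9,7) → add node 11 parent=1 cost=7
13. q=(16,31) nearest=7 d=9 new=(16,28) → add node 12 parent=7 cost=30
14. q=(10,23) nearest=8 d=2 new=(10,23) → add node 13 parent=8 cost=30
15. q=(12,29) nearest=12 d=4 new=(12,29) → add node 14 parent=12 cost=34
16. q=(11,8) nearest=11 d=2 new=(11,8) → add node 15 parent=11 cost=9
17. q=(6,10) nearest=11 d=3 new=(6,10) → add node 16 parent=11 cost=10
18. q=(9,30) nearest=14 d=3 new=(9,30) → add node 17 parent=14 cost=37
19. q=(21,6) nearest=4 d=7 new=(20,6) → add node 18 parent=4 cost=18
20. q=(19,24) nearest=12 d=4 new=(19,24) → add node 19 parent=12 cost=34

Parent of node 10: 7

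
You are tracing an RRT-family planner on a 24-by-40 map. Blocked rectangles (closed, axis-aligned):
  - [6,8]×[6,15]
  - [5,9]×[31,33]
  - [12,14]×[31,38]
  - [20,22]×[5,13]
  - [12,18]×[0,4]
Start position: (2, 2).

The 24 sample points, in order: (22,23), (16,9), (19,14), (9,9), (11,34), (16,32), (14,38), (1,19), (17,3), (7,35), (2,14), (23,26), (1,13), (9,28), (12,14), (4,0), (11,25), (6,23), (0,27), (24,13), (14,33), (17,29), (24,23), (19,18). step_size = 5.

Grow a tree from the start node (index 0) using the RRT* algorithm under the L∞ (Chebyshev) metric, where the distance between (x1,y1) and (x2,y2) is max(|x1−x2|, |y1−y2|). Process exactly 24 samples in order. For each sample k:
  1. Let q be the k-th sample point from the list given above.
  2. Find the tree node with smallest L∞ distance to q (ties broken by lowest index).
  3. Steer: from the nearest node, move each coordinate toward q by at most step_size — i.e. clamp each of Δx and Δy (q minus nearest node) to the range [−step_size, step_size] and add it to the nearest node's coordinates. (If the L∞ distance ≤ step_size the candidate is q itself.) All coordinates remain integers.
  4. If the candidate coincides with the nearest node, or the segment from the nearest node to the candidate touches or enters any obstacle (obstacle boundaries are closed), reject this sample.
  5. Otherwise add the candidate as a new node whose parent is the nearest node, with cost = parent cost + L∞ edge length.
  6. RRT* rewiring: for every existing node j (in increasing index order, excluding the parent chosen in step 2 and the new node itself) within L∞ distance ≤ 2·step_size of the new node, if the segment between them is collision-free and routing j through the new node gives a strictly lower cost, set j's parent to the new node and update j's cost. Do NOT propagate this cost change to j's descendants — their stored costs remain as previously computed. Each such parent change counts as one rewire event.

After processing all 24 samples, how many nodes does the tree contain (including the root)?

1. q=(22,23) nearest=0 d=21 new=(7,7) → blocked by [6,8]×[6,15], reject
2. q=(16,9) nearest=0 d=14 new=(7,7) → blocked by [6,8]×[6,15], reject
3. q=(19,14) nearest=0 d=17 new=(7,7) → blocked by [6,8]×[6,15], reject
4. q=(9,9) nearest=0 d=7 new=(7,7) → blocked by [6,8]×[6,15], reject
5. q=(11,34) nearest=0 d=32 new=(7,7) → blocked by [6,8]×[6,15], reject
6. q=(16,32) nearest=0 d=30 new=(7,7) → blocked by [6,8]×[6,15], reject
7. q=(14,38) nearest=0 d=36 new=(7,7) → blocked by [6,8]×[6,15], reject
8. q=(1,19) nearest=0 d=17 new=(1,7) → add node 1 parent=0 cost=5
9. q=(17,3) nearest=0 d=15 new=(7,3) → add node 2 parent=0 cost=5
10. q=(7,35) nearest=1 d=28 new=(6,12) → blocked by [6,8]×[6,15], reject
11. q=(2,14) nearest=1 d=7 new=(2,12) → add node 3 parent=1 cost=10
12. q=(23,26) nearest=3 d=21 new=(7,17) → add node 4 parent=3 cost=15
13. q=(1,13) nearest=3 d=1 new=(1,13) → add node 5 parent=3 cost=11
14. q=(9,28) nearest=4 d=11 new=(9,22) → add node 6 parent=4 cost=20
15. q=(12,14) nearest=4 d=5 new=(12,14) → add node 7 parent=4 cost=20
16. q=(4,0) nearest=0 d=2 new=(4,0) → add node 8 parent=0 cost=2
17. q=(11,25) nearest=6 d=3 new=(11,25) → add node 9 parent=6 cost=23
18. q=(6,23) nearest=6 d=3 new=(6,23) → add node 10 parent=6 cost=23
19. q=(0,27) nearest=10 d=6 new=(1,27) → add node 11 parent=10 cost=28
20. q=(24,13) nearest=7 d=12 new=(17,13) → add node 12 parent=7 cost=25
21. q=(14,33) nearest=9 d=8 new=(14,30) → add node 13 parent=9 cost=28
22. q=(17,29) nearest=13 d=3 new=(17,29) → add node 14 parent=13 cost=31
23. q=(24,23) nearest=14 d=7 new=(22,24) → add node 15 parent=14 cost=36
24. q=(19,18) nearest=12 d=5 new=(19,18) → add node 16 parent=12 cost=30

Node count: 17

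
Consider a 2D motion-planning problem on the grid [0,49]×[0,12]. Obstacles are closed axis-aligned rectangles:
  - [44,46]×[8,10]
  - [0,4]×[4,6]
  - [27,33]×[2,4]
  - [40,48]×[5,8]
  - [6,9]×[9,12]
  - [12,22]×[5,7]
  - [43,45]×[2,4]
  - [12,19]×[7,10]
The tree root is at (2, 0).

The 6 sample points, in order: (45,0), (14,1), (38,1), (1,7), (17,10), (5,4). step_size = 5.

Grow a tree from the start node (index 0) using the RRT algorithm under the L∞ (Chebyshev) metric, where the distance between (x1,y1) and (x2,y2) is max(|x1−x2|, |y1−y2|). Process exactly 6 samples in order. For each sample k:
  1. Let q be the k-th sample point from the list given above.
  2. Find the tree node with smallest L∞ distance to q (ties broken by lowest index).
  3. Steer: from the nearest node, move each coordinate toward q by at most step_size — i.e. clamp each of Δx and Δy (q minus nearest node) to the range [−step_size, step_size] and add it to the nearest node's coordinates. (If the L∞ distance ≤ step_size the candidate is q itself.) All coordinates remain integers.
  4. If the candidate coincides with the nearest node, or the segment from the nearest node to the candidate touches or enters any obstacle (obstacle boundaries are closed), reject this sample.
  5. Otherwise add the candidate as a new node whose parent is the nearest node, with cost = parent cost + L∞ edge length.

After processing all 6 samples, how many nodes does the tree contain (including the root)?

Node count: 5

1. q=(45,0) nearest=0 d=43 new=(7,0) → add node 1 parent=0 cost=5
2. q=(14,1) nearest=1 d=7 new=(12,1) → add node 2 parent=1 cost=10
3. q=(38,1) nearest=2 d=26 new=(17,1) → add node 3 parent=2 cost=15
4. q=(1,7) nearest=0 d=7 new=(1,5) → blocked by [0,4]×[4,6], reject
5. q=(17,10) nearest=2 d=9 new=(17,6) → blocked by [12,22]×[5,7], reject
6. q=(5,4) nearest=0 d=4 new=(5,4) → add node 4 parent=0 cost=4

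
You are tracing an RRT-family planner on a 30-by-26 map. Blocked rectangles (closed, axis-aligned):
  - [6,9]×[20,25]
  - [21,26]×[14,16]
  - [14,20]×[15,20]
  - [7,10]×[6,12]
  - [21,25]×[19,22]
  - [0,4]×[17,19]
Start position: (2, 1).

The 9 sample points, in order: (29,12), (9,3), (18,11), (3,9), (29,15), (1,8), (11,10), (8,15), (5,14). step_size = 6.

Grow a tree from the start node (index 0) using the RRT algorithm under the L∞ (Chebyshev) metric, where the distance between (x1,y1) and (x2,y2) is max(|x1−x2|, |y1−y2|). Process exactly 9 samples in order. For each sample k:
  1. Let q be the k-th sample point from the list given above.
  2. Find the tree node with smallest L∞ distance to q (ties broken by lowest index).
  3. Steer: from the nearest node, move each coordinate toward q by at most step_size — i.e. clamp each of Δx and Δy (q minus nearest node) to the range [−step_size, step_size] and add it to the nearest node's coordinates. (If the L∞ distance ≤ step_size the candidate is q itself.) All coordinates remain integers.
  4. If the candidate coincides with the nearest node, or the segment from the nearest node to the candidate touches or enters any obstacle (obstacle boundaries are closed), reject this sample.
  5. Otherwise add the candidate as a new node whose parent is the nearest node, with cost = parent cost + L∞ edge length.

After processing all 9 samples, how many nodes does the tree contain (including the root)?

1. q=(29,12) nearest=0 d=27 new=(8,7) → blocked by [7,10]×[6,12], reject
2. q=(9,3) nearest=0 d=7 new=(8,3) → add node 1 parent=0 cost=6
3. q=(18,11) nearest=1 d=10 new=(14,9) → add node 2 parent=1 cost=12
4. q=(3,9) nearest=1 d=6 new=(3,9) → add node 3 parent=1 cost=12
5. q=(29,15) nearest=2 d=15 new=(20,15) → blocked by [14,20]×[15,20], reject
6. q=(1,8) nearest=3 d=2 new=(1,8) → add node 4 parent=3 cost=14
7. q=(11,10) nearest=2 d=3 new=(11,10) → add node 5 parent=2 cost=15
8. q=(8,15) nearest=5 d=5 new=(8,15) → blocked by [7,10]×[6,12], reject
9. q=(5,14) nearest=3 d=5 new=(5,14) → add node 6 parent=3 cost=17

Node count: 7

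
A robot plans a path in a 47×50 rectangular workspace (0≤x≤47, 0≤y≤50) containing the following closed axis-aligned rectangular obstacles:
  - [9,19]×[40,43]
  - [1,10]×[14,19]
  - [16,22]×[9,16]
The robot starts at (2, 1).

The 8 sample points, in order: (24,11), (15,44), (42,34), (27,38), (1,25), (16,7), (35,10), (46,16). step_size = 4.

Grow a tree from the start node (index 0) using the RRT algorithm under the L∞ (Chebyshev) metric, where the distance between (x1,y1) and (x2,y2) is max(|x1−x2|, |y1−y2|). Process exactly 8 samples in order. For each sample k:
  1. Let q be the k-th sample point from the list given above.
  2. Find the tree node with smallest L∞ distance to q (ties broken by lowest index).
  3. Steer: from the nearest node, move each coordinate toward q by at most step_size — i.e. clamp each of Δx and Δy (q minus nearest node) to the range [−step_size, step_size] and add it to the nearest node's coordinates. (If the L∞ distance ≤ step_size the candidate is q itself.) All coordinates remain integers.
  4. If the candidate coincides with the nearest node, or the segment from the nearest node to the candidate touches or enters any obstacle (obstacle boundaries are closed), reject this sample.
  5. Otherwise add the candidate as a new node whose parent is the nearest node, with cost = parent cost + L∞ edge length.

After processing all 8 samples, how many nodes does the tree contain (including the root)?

Node count: 5

1. q=(24,11) nearest=0 d=22 new=(6,5) → add node 1 parent=0 cost=4
2. q=(15,44) nearest=1 d=39 new=(10,9) → add node 2 parent=1 cost=8
3. q=(42,34) nearest=2 d=32 new=(14,13) → add node 3 parent=2 cost=12
4. q=(27,38) nearest=3 d=25 new=(18,17) → blocked by [16,22]×[9,16], reject
5. q=(1,25) nearest=3 d=13 new=(10,17) → blocked by [1,10]×[14,19], reject
6. q=(16,7) nearest=2 d=6 new=(14,7) → add node 4 parent=2 cost=12
7. q=(35,10) nearest=3 d=21 new=(18,10) → blocked by [16,22]×[9,16], reject
8. q=(46,16) nearest=3 d=32 new=(18,16) → blocked by [16,22]×[9,16], reject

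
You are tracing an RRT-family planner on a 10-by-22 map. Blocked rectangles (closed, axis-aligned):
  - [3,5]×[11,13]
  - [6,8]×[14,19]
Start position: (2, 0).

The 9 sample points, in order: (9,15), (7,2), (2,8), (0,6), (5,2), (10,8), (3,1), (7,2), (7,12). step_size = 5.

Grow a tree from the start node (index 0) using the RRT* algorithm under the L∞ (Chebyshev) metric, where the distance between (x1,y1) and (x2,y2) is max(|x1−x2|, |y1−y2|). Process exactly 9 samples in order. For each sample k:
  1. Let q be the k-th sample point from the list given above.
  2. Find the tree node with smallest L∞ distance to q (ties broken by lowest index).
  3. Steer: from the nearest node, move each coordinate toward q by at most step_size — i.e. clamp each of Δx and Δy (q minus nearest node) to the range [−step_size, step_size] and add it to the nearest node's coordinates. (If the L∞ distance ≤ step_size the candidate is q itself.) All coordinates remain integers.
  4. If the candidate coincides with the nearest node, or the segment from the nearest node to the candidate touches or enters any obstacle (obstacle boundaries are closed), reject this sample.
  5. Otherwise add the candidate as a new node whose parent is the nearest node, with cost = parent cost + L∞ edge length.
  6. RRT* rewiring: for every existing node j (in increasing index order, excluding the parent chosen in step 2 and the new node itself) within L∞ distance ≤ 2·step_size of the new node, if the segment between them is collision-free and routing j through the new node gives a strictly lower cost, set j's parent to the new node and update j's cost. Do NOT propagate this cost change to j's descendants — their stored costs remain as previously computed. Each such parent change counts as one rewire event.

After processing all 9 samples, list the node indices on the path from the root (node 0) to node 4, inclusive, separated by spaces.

Path: 0 7 4

1. q=(9,15) nearest=0 d=15 new=(7,5) → add node 1 parent=0 cost=5
2. q=(7,2) nearest=1 d=3 new=(7,2) → add node 2 parent=1 cost=8
3. q=(2,8) nearest=1 d=5 new=(2,8) → add node 3 parent=1 cost=10
4. q=(0,6) nearest=3 d=2 new=(0,6) → add node 4 parent=3 cost=12
5. q=(5,2) nearest=2 d=2 new=(5,2) → add node 5 parent=2 cost=10
6. q=(10,8) nearest=1 d=3 new=(10,8) → add node 6 parent=1 cost=8
7. q=(3,1) nearest=0 d=1 new=(3,1) → add node 7 parent=0 cost=1; rewire 2→7 (5<8); rewire 3→7 (8<10); rewire 4→7 (6<12); rewire 5→7 (3<10)
8. q=(7,2) nearest=2 d=0 → coincident, reject
9. q=(7,12) nearest=6 d=4 new=(7,12) → add node 8 parent=6 cost=12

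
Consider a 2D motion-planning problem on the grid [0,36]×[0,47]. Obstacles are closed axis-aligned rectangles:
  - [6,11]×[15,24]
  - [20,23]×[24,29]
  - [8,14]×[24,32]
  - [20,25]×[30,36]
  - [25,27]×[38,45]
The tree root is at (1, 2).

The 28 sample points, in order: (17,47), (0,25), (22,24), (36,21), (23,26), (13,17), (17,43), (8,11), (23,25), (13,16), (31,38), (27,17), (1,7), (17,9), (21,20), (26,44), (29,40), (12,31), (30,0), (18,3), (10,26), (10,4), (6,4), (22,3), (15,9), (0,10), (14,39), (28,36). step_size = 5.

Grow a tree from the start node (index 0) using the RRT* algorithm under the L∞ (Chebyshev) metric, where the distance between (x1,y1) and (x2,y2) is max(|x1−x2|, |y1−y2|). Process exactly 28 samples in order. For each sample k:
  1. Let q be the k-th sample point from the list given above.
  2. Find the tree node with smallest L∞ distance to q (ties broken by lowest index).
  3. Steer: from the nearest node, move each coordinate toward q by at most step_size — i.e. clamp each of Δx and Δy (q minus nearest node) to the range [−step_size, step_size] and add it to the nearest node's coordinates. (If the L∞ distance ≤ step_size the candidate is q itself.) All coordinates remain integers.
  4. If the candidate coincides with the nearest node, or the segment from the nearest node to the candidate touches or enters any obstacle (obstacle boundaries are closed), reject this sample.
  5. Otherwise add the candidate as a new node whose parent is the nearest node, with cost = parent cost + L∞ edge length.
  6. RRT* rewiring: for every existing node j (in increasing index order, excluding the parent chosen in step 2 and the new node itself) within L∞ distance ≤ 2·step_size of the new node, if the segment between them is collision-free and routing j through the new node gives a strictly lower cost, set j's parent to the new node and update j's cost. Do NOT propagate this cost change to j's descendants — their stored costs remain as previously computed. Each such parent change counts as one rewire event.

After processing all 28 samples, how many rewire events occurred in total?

Rewire events: 2

1. q=(17,47) nearest=0 d=45 new=(6,7) → add node 1 parent=0 cost=5
2. q=(0,25) nearest=1 d=18 new=(1,12) → add node 2 parent=1 cost=10
3. q=(22,24) nearest=1 d=17 new=(11,12) → add node 3 parent=1 cost=10
4. q=(36,21) nearest=3 d=25 new=(16,17) → add node 4 parent=3 cost=15
5. q=(23,26) nearest=4 d=9 new=(21,22) → add node 5 parent=4 cost=20
6. q=(13,17) nearest=4 d=3 new=(13,17) → add node 6 parent=4 cost=18
7. q=(17,43) nearest=5 d=21 new=(17,27) → add node 7 parent=5 cost=25
8. q=(8,11) nearest=3 d=3 new=(8,11) → add node 8 parent=3 cost=13
9. q=(23,25) nearest=5 d=3 new=(23,25) → blocked by [20,23]×[24,29], reject
10. q=(13,16) nearest=6 d=1 new=(13,16) → add node 9 parent=6 cost=19
11. q=(31,38) nearest=7 d=14 new=(22,32) → blocked by [20,25]×[30,36], reject
12. q=(27,17) nearest=5 d=6 new=(26,17) → add node 10 parent=5 cost=25
13. q=(1,7) nearest=0 d=5 new=(1,7) → add node 11 parent=0 cost=5; rewire 8→11 (12<13)
14. q=(17,9) nearest=3 d=6 new=(16,9) → add node 12 parent=3 cost=15
15. q=(21,20) nearest=5 d=2 new=(21,20) → add node 13 parent=5 cost=22
16. q=(26,44) nearest=7 d=17 new=(22,32) → blocked by [20,25]×[30,36], reject
17. q=(29,40) nearest=7 d=13 new=(22,32) → blocked by [20,25]×[30,36], reject
18. q=(12,31) nearest=7 d=5 new=(12,31) → blocked by [8,14]×[24,32], reject
19. q=(30,0) nearest=12 d=14 new=(21,4) → add node 14 parent=12 cost=20
20. q=(18,3) nearest=14 d=3 new=(18,3) → add node 15 parent=14 cost=23
21. q=(10,26) nearest=7 d=7 new=(12,26) → blocked by [8,14]×[24,32], reject
22. q=(10,4) nearest=1 d=4 new=(10,4) → add node 16 parent=1 cost=9; rewire 15→16 (17<23)
23. q=(6,4) nearest=1 d=3 new=(6,4) → add node 17 parent=1 cost=8
24. q=(22,3) nearest=14 d=1 new=(22,3) → add node 18 parent=14 cost=21
25. q=(15,9) nearest=12 d=1 new=(15,9) → add node 19 parent=12 cost=16
26. q=(0,10) nearest=2 d=2 new=(0,10) → add node 20 parent=2 cost=12
27. q=(14,39) nearest=7 d=12 new=(14,32) → blocked by [8,14]×[24,32], reject
28. q=(28,36) nearest=7 d=11 new=(22,32) → blocked by [20,25]×[30,36], reject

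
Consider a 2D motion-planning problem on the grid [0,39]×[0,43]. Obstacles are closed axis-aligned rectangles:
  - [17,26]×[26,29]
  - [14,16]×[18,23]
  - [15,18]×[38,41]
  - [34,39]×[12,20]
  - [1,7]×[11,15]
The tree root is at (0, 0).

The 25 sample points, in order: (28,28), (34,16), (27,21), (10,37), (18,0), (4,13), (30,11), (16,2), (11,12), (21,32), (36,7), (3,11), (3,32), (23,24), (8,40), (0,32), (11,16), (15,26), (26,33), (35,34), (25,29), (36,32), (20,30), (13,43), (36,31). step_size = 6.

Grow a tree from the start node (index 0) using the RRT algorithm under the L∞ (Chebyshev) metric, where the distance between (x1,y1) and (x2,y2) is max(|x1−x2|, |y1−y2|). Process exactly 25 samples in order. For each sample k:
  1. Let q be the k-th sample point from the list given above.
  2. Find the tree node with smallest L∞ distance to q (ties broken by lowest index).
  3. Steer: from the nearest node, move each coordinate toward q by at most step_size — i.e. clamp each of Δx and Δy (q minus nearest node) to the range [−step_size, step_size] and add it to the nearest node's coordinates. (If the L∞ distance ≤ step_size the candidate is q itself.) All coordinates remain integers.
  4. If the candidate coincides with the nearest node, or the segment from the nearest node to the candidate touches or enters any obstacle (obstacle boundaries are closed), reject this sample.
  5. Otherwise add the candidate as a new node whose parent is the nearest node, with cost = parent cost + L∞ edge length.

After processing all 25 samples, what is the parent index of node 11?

Parent of node 11: 2

1. q=(28,28) nearest=0 d=28 new=(6,6) → add node 1 parent=0 cost=6
2. q=(34,16) nearest=1 d=28 new=(12,12) → add node 2 parent=1 cost=12
3. q=(27,21) nearest=2 d=15 new=(18,18) → add node 3 parent=2 cost=18
4. q=(10,37) nearest=3 d=19 new=(12,24) → blocked by [14,16]×[18,23], reject
5. q=(18,0) nearest=1 d=12 new=(12,0) → add node 4 parent=1 cost=12
6. q=(4,13) nearest=1 d=7 new=(4,12) → blocked by [1,7]×[11,15], reject
7. q=(30,11) nearest=3 d=12 new=(24,12) → add node 5 parent=3 cost=24
8. q=(16,2) nearest=4 d=4 new=(16,2) → add node 6 parent=4 cost=16
9. q=(11,12) nearest=2 d=1 new=(11,12) → add node 7 parent=2 cost=13
10. q=(21,32) nearest=3 d=14 new=(21,24) → add node 8 parent=3 cost=24
11. q=(36,7) nearest=5 d=12 new=(30,7) → add node 9 parent=5 cost=30
12. q=(3,11) nearest=1 d=5 new=(3,11) → blocked by [1,7]×[11,15], reject
13. q=(3,32) nearest=3 d=15 new=(12,24) → blocked by [14,16]×[18,23], reject
14. q=(23,24) nearest=8 d=2 new=(23,24) → add node 10 parent=8 cost=26
15. q=(8,40) nearest=8 d=16 new=(15,30) → blocked by [17,26]×[26,29], reject
16. q=(0,32) nearest=3 d=18 new=(12,24) → blocked by [14,16]×[18,23], reject
17. q=(11,16) nearest=2 d=4 new=(11,16) → add node 11 parent=2 cost=16
18. q=(15,26) nearest=8 d=6 new=(15,26) → add node 12 parent=8 cost=30
19. q=(26,33) nearest=8 d=9 new=(26,30) → blocked by [17,26]×[26,29], reject
20. q=(35,34) nearest=10 d=12 new=(29,30) → blocked by [17,26]×[26,29], reject
21. q=(25,29) nearest=8 d=5 new=(25,29) → blocked by [17,26]×[26,29], reject
22. q=(36,32) nearest=10 d=13 new=(29,30) → blocked by [17,26]×[26,29], reject
23. q=(20,30) nearest=12 d=5 new=(20,30) → blocked by [17,26]×[26,29], reject
24. q=(13,43) nearest=12 d=17 new=(13,32) → add node 13 parent=12 cost=36
25. q=(36,31) nearest=10 d=13 new=(29,30) → blocked by [17,26]×[26,29], reject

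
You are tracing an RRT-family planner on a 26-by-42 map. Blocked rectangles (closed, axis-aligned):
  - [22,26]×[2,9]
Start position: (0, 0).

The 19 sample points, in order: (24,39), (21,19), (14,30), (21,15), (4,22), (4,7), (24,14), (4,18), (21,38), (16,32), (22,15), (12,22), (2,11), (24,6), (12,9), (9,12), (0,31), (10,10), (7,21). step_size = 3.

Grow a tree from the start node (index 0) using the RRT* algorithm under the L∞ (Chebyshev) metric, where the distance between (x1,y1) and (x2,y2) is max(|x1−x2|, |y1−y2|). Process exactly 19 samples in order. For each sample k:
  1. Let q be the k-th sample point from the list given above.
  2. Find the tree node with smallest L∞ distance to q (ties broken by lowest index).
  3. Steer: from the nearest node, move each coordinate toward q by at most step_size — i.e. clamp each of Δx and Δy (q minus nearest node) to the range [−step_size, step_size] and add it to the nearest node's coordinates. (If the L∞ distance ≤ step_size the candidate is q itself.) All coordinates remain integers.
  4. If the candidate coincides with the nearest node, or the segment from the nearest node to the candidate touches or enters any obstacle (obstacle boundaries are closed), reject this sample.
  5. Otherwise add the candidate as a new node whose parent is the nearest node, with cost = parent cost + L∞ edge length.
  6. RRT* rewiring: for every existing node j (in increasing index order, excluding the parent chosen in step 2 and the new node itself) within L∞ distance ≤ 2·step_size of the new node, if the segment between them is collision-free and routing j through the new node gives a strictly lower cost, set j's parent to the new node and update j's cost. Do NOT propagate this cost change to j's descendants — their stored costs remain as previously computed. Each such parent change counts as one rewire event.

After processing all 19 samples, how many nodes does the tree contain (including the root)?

Node count: 20

1. q=(24,39) nearest=0 d=39 new=(3,3) → add node 1 parent=0 cost=3
2. q=(21,19) nearest=1 d=18 new=(6,6) → add node 2 parent=1 cost=6
3. q=(14,30) nearest=2 d=24 new=(9,9) → add node 3 parent=2 cost=9
4. q=(21,15) nearest=3 d=12 new=(12,12) → add node 4 parent=3 cost=12
5. q=(4,22) nearest=4 d=10 new=(9,15) → add node 5 parent=4 cost=15
6. q=(4,7) nearest=2 d=2 new=(4,7) → add node 6 parent=2 cost=8
7. q=(24,14) nearest=4 d=12 new=(15,14) → add node 7 parent=4 cost=15
8. q=(4,18) nearest=5 d=5 new=(6,18) → add node 8 parent=5 cost=18
9. q=(21,38) nearest=8 d=20 new=(9,21) → add node 9 parent=8 cost=21
10. q=(16,32) nearest=9 d=11 new=(12,24) → add node 10 parent=9 cost=24
11. q=(22,15) nearest=7 d=7 new=(18,15) → add node 11 parent=7 cost=18
12. q=(12,22) nearest=10 d=2 new=(12,22) → add node 12 parent=10 cost=26
13. q=(2,11) nearest=6 d=4 new=(2,10) → add node 13 parent=6 cost=11
14. q=(24,6) nearest=7 d=9 new=(18,11) → add node 14 parent=7 cost=18
15. q=(12,9) nearest=3 d=3 new=(12,9) → add node 15 parent=3 cost=12
16. q=(9,12) nearest=3 d=3 new=(9,12) → add node 16 parent=3 cost=12
17. q=(0,31) nearest=9 d=10 new=(6,24) → add node 17 parent=9 cost=24
18. q=(10,10) nearest=3 d=1 new=(10,10) → add node 18 parent=3 cost=10
19. q=(7,21) nearest=9 d=2 new=(7,21) → add node 19 parent=9 cost=23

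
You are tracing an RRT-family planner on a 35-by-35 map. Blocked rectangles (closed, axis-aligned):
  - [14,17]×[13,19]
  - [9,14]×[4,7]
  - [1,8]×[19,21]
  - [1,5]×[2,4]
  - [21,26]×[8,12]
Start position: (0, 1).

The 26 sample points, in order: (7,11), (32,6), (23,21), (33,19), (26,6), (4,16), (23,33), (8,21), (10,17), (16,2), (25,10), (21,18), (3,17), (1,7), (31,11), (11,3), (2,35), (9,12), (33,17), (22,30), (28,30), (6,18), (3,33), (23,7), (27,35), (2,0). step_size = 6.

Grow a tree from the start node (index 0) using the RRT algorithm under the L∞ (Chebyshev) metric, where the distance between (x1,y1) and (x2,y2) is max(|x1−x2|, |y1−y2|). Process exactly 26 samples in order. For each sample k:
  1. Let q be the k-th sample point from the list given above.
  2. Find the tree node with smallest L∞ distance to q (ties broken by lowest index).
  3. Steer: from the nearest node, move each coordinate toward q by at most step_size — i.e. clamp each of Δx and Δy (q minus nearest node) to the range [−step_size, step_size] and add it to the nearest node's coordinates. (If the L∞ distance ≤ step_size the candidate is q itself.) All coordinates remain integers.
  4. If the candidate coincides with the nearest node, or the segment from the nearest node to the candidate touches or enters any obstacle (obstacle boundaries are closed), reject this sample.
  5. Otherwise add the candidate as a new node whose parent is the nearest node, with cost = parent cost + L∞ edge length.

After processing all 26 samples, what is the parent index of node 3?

1. q=(7,11) nearest=0 d=10 new=(6,7) → blocked by [1,5]×[2,4], reject
2. q=(32,6) nearest=0 d=32 new=(6,6) → blocked by [1,5]×[2,4], reject
3. q=(23,21) nearest=0 d=23 new=(6,7) → blocked by [1,5]×[2,4], reject
4. q=(33,19) nearest=0 d=33 new=(6,7) → blocked by [1,5]×[2,4], reject
5. q=(26,6) nearest=0 d=26 new=(6,6) → blocked by [1,5]×[2,4], reject
6. q=(4,16) nearest=0 d=15 new=(4,7) → blocked by [1,5]×[2,4], reject
7. q=(23,33) nearest=0 d=32 new=(6,7) → blocked by [1,5]×[2,4], reject
8. q=(8,21) nearest=0 d=20 new=(6,7) → blocked by [1,5]×[2,4], reject
9. q=(10,17) nearest=0 d=16 new=(6,7) → blocked by [1,5]×[2,4], reject
10. q=(16,2) nearest=0 d=16 new=(6,2) → add node 1 parent=0 cost=6
11. q=(25,10) nearest=1 d=19 new=(12,8) → blocked by [9,14]×[4,7], reject
12. q=(21,18) nearest=1 d=16 new=(12,8) → blocked by [9,14]×[4,7], reject
13. q=(3,17) nearest=1 d=15 new=(3,8) → blocked by [1,5]×[2,4], reject
14. q=(1,7) nearest=1 d=5 new=(1,7) → blocked by [1,5]×[2,4], reject
15. q=(31,11) nearest=1 d=25 new=(12,8) → blocked by [9,14]×[4,7], reject
16. q=(11,3) nearest=1 d=5 new=(11,3) → add node 2 parent=1 cost=11
17. q=(2,35) nearest=2 d=32 new=(5,9) → blocked by [9,14]×[4,7], reject
18. q=(9,12) nearest=2 d=9 new=(9,9) → blocked by [9,14]×[4,7], reject
19. q=(33,17) nearest=2 d=22 new=(17,9) → blocked by [9,14]×[4,7], reject
20. q=(22,30) nearest=2 d=27 new=(17,9) → blocked by [9,14]×[4,7], reject
21. q=(28,30) nearest=2 d=27 new=(17,9) → blocked by [9,14]×[4,7], reject
22. q=(6,18) nearest=2 d=15 new=(6,9) → blocked by [9,14]×[4,7], reject
23. q=(3,33) nearest=2 d=30 new=(5,9) → blocked by [9,14]×[4,7], reject
24. q=(23,7) nearest=2 d=12 new=(17,7) → blocked by [9,14]×[4,7], reject
25. q=(27,35) nearest=2 d=32 new=(17,9) → blocked by [9,14]×[4,7], reject
26. q=(2,0) nearest=0 d=2 new=(2,0) → add node 3 parent=0 cost=2

Parent of node 3: 0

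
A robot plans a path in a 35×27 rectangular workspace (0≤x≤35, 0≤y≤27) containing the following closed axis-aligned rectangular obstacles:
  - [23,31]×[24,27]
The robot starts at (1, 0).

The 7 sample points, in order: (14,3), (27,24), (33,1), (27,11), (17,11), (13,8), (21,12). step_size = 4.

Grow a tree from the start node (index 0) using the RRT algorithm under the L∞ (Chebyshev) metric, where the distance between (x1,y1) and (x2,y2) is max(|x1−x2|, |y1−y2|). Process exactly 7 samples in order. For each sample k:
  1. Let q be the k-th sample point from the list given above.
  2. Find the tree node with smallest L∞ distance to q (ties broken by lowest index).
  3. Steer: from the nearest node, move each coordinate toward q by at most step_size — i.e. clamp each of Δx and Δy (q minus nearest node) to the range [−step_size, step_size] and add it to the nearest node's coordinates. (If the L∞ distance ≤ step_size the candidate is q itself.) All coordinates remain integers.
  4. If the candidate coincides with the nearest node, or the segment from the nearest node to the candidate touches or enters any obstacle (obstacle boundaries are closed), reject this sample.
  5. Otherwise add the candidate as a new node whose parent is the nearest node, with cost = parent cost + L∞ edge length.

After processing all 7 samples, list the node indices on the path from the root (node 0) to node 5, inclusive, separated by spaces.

Path: 0 1 2 3 4 5

1. q=(14,3) nearest=0 d=13 new=(5,3) → add node 1 parent=0 cost=4
2. q=(27,24) nearest=1 d=22 new=(9,7) → add node 2 parent=1 cost=8
3. q=(33,1) nearest=2 d=24 new=(13,3) → add node 3 parent=2 cost=12
4. q=(27,11) nearest=3 d=14 new=(17,7) → add node 4 parent=3 cost=16
5. q=(17,11) nearest=4 d=4 new=(17,11) → add node 5 parent=4 cost=20
6. q=(13,8) nearest=2 d=4 new=(13,8) → add node 6 parent=2 cost=12
7. q=(21,12) nearest=5 d=4 new=(21,12) → add node 7 parent=5 cost=24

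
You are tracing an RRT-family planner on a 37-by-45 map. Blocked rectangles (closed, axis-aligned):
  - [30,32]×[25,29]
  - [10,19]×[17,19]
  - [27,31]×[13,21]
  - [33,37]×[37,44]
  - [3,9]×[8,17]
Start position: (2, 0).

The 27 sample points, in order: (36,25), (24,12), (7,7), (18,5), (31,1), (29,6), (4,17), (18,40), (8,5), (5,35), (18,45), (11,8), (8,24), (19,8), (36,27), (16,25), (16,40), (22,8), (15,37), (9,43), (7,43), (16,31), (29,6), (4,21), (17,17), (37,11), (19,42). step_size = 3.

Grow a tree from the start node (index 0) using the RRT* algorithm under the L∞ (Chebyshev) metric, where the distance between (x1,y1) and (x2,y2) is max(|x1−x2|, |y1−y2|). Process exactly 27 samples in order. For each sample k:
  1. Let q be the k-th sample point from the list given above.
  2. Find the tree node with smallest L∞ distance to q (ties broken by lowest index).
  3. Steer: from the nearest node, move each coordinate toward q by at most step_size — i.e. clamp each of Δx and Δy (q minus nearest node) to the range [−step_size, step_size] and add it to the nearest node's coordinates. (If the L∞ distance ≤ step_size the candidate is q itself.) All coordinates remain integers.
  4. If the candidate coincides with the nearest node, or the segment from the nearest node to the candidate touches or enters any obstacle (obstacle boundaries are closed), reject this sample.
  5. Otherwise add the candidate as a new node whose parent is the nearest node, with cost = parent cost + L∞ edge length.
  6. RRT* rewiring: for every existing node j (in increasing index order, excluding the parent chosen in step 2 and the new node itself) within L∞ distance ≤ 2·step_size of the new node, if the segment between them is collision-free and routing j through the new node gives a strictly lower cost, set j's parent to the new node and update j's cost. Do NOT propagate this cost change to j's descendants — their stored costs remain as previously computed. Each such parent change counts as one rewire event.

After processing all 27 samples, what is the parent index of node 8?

1. q=(36,25) nearest=0 d=34 new=(5,3) → add node 1 parent=0 cost=3
2. q=(24,12) nearest=1 d=19 new=(8,6) → add node 2 parent=1 cost=6
3. q=(7,7) nearest=2 d=1 new=(7,7) → add node 3 parent=2 cost=7
4. q=(18,5) nearest=2 d=10 new=(11,5) → add node 4 parent=2 cost=9
5. q=(31,1) nearest=4 d=20 new=(14,2) → add node 5 parent=4 cost=12
6. q=(29,6) nearest=5 d=15 new=(17,5) → add node 6 parent=5 cost=15
7. q=(4,17) nearest=3 d=10 new=(4,10) → blocked by [3,9]×[8,17], reject
8. q=(18,40) nearest=3 d=33 new=(10,10) → blocked by [3,9]×[8,17], reject
9. q=(8,5) nearest=2 d=1 new=(8,5) → add node 7 parent=2 cost=7
10. q=(5,35) nearest=3 d=28 new=(5,10) → blocked by [3,9]×[8,17], reject
11. q=(18,45) nearest=3 d=38 new=(10,10) → blocked by [3,9]×[8,17], reject
12. q=(11,8) nearest=2 d=3 new=(11,8) → add node 8 parent=2 cost=9
13. q=(8,24) nearest=8 d=16 new=(8,11) → blocked by [3,9]×[8,17], reject
14. q=(19,8) nearest=6 d=3 new=(19,8) → add node 9 parent=6 cost=18
15. q=(36,27) nearest=9 d=19 new=(22,11) → add node 10 parent=9 cost=21
16. q=(16,25) nearest=10 d=14 new=(19,14) → add node 11 parent=10 cost=24
17. q=(16,40) nearest=11 d=26 new=(16,17) → blocked by [10,19]×[17,19], reject
18. q=(22,8) nearest=9 d=3 new=(22,8) → add node 12 parent=9 cost=21
19. q=(15,37) nearest=11 d=23 new=(16,17) → blocked by [10,19]×[17,19], reject
20. q=(9,43) nearest=11 d=29 new=(16,17) → blocked by [10,19]×[17,19], reject
21. q=(7,43) nearest=11 d=29 new=(16,17) → blocked by [10,19]×[17,19], reject
22. q=(16,31) nearest=11 d=17 new=(16,17) → blocked by [10,19]×[17,19], reject
23. q=(29,6) nearest=10 d=7 new=(25,8) → add node 13 parent=10 cost=24
24. q=(4,21) nearest=8 d=13 new=(8,11) → blocked by [3,9]×[8,17], reject
25. q=(17,17) nearest=11 d=3 new=(17,17) → blocked by [10,19]×[17,19], reject
26. q=(37,11) nearest=13 d=12 new=(28,11) → add node 14 parent=13 cost=27
27. q=(19,42) nearest=11 d=28 new=(19,17) → blocked by [10,19]×[17,19], reject

Parent of node 8: 2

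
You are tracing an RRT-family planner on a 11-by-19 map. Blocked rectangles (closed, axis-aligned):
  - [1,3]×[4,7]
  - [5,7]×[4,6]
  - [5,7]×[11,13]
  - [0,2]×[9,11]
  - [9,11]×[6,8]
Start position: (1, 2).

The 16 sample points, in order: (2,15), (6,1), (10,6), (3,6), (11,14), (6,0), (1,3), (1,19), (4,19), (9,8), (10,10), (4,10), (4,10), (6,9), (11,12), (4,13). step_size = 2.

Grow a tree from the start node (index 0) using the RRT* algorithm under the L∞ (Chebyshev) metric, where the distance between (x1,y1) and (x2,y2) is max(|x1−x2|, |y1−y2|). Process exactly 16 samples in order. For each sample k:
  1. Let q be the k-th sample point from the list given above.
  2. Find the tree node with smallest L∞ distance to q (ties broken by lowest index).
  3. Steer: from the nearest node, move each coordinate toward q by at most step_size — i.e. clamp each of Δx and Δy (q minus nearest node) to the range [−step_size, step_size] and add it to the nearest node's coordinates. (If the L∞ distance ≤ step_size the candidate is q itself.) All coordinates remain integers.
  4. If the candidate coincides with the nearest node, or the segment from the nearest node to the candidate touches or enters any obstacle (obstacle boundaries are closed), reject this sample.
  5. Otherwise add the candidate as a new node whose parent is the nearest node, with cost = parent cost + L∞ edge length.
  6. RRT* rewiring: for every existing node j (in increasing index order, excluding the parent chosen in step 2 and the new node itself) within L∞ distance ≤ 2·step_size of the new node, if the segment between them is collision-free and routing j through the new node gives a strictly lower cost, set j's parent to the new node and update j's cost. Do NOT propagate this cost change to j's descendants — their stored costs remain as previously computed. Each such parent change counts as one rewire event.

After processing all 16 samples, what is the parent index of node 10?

Parent of node 10: 7

1. q=(2,15) nearest=0 d=13 new=(2,4) → blocked by [1,3]×[4,7], reject
2. q=(6,1) nearest=0 d=5 new=(3,1) → add node 1 parent=0 cost=2
3. q=(10,6) nearest=1 d=7 new=(5,3) → add node 2 parent=1 cost=4
4. q=(3,6) nearest=2 d=3 new=(3,5) → blocked by [1,3]×[4,7], reject
5. q=(11,14) nearest=2 d=11 new=(7,5) → blocked by [5,7]×[4,6], reject
6. q=(6,0) nearest=1 d=3 new=(5,0) → add node 3 parent=1 cost=4
7. q=(1,3) nearest=0 d=1 new=(1,3) → add node 4 parent=0 cost=1
8. q=(1,19) nearest=2 d=16 new=(3,5) → blocked by [1,3]×[4,7], reject
9. q=(4,19) nearest=2 d=16 new=(4,5) → add node 5 parent=2 cost=6
10. q=(9,8) nearest=2 d=5 new=(7,5) → blocked by [5,7]×[4,6], reject
11. q=(10,10) nearest=5 d=6 new=(6,7) → blocked by [5,7]×[4,6], reject
12. q=(4,10) nearest=5 d=5 new=(4,7) → add node 6 parent=5 cost=8
13. q=(4,10) nearest=6 d=3 new=(4,9) → add node 7 parent=6 cost=10
14. q=(6,9) nearest=6 d=2 new=(6,9) → add node 8 parent=6 cost=10
15. q=(11,12) nearest=8 d=5 new=(8,11) → add node 9 parent=8 cost=12
16. q=(4,13) nearest=7 d=4 new=(4,11) → add node 10 parent=7 cost=12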